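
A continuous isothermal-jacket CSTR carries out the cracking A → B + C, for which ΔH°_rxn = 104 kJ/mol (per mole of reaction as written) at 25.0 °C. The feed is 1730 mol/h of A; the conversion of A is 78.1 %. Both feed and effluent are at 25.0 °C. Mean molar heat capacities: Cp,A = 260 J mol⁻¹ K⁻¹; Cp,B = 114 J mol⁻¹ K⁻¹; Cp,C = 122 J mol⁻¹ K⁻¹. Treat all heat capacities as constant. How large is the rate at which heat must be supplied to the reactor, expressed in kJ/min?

Extent of reaction ξ = 0.781 × 1730 = 1351.1 mol/h
Reaction term: ξ·ΔH°_rxn = 1351.1 × 104 = 140520 kJ/h
Q = ΔH = 140520 kJ/h = 39.033 kW
Heat supplied = 2342 kJ/min

Q_in = 2340 kJ/min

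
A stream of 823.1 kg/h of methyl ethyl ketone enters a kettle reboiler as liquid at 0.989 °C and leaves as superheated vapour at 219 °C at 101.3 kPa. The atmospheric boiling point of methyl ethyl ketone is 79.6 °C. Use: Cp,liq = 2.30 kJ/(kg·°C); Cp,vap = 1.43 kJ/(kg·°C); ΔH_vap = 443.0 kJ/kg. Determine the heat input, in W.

Q = 188000 W

liquid 0.989→79.6 °C: 180.81 kJ/kg
vaporisation at 79.6 °C: 443 kJ/kg
vapour 79.6→219 °C: 199.34 kJ/kg
Δh = 180.81 + 443 + 199.34 = 823.15 kJ/kg
Q = ṁ·Δh = 823.1 kg/h × 823.15 kJ/kg = 677530 kJ/h
|Q| = 188.2 kW = 188200 W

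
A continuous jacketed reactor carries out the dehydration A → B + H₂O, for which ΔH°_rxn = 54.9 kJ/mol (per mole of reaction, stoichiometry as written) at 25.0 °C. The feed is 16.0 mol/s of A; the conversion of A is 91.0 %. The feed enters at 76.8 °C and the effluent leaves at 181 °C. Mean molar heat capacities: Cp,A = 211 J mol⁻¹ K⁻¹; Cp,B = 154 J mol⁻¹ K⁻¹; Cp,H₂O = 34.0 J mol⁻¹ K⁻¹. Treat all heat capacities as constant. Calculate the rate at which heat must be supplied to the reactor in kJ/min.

Extent of reaction ξ = 0.910 × 16.0 = 14.56 mol/s
Reaction term: ξ·ΔH°_rxn = 14.56 × 54.9 = 799.34 kJ/s
Sensible, feed 76.8→25 °C: -174.88 kJ/s
Outlet flows (mol/s): A 1.44, B 14.56, H₂O 14.56
Sensible, products 25→181 °C: 474.41 kJ/s
Q = ΔH = 1098.9 kJ/s = 1098.9 kW
Heat supplied = 65933 kJ/min

Q_in = 65900 kJ/min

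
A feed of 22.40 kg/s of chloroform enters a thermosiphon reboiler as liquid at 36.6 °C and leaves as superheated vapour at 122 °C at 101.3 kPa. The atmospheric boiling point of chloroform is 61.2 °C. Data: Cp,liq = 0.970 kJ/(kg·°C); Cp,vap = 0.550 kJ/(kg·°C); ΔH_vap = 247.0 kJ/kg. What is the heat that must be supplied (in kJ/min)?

liquid 36.6→61.2 °C: 23.862 kJ/kg
vaporisation at 61.2 °C: 247 kJ/kg
vapour 61.2→122 °C: 33.44 kJ/kg
Δh = 23.862 + 247 + 33.44 = 304.3 kJ/kg
Q = ṁ·Δh = 22.40 kg/s × 304.3 kJ/kg = 6816.4 kJ/s
|Q| = 6816.4 kW = 408980 kJ/min

Q = 409000 kJ/min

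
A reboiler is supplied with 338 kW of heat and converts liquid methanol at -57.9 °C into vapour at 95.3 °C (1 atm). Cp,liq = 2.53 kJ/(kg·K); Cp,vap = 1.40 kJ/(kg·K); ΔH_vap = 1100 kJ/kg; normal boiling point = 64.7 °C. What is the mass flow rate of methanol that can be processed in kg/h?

Δh = 2.53×(64.7−-57.9) + 1100 + 1.40×(95.3−64.7) = 1453 kJ/kg
Q = 338 kW = 338 kJ/s = 1.2168e+06 kJ/h
ṁ = Q/Δh = 1.2168e+06 / 1453 = 837.43 kg/h

ṁ = 837 kg/h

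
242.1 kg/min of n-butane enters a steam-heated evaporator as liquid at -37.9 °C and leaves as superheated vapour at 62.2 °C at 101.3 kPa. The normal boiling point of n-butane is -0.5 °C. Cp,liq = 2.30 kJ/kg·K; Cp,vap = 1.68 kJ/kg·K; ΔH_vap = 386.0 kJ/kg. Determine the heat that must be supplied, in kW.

Q = 2330 kW

liquid -37.9→-0.5 °C: 86.02 kJ/kg
vaporisation at -0.5 °C: 386 kJ/kg
vapour -0.5→62.2 °C: 105.34 kJ/kg
Δh = 86.02 + 386 + 105.34 = 577.36 kJ/kg
Q = ṁ·Δh = 242.1 kg/min × 577.36 kJ/kg = 139780 kJ/min
|Q| = 2329.6 kW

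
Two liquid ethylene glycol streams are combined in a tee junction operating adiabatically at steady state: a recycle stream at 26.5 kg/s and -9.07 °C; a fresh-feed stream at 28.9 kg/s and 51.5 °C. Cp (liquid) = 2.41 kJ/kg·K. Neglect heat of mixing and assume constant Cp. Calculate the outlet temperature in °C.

T_out = 22.5 °C

Adiabatic, steady state ⇒ Σ ṁᵢCp,ᵢ(T_out − Tᵢ) = 0
Σ ṁᵢCp,ᵢTᵢ = 26.5×2.41×-9.07 + 28.9×2.41×51.5 = 3007.7
Σ ṁᵢCp,ᵢ = 26.5×2.41 + 28.9×2.41 = 133.51
T_out = 3007.7 / 133.51 = 22.527 °C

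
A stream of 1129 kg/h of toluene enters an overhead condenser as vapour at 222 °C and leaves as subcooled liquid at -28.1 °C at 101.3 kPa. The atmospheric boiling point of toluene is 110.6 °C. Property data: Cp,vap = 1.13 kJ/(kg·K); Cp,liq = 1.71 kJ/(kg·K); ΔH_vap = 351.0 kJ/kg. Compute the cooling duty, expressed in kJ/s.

Q_c = 224 kJ/s

vapour 222→110.6 °C: -125.88 kJ/kg
condensation at 110.6 °C: -351 kJ/kg
liquid 110.6→-28.1 °C: -237.18 kJ/kg
Δh = -125.88 + -351 + -237.18 = -714.06 kJ/kg
Q = ṁ·Δh = 1129 kg/h × -714.06 kJ/kg = -806170 kJ/h
|Q| = 223.94 kW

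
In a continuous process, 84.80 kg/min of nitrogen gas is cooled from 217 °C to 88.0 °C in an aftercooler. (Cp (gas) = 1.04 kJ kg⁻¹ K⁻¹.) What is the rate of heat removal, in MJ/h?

Q = ṁ·Cp·ΔT = 84.80 × 1.04 × (88.0 − 217) = -11377 kJ/min
Converting: 11377 / 60 s = 189.61 kW
Cooling duty = 682.61 MJ/h

Q_c = 683 MJ/h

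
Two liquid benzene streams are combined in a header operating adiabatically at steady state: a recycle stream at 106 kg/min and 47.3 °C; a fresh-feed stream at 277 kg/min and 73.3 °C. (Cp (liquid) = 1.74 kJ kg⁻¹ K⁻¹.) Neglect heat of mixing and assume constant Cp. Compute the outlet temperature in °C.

Adiabatic, steady state ⇒ Σ ṁᵢCp,ᵢ(T_out − Tᵢ) = 0
T_out = Σ ṁᵢCp,ᵢTᵢ / Σ ṁᵢCp,ᵢ
      = 44053 / 666.42 = 66.104 °C

T_out = 66.1 °C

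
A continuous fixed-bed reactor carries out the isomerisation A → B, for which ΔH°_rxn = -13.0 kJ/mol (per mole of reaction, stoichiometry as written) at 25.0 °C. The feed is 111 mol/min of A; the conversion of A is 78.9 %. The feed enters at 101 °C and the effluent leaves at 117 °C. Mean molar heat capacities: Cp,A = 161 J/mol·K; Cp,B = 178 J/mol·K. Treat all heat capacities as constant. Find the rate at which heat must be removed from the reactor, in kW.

Q_out = 11.9 kW

Extent of reaction ξ = 0.789 × 111 = 87.579 mol/min
Reaction term: ξ·ΔH°_rxn = 87.579 × -13.0 = -1138.5 kJ/min
Sensible, feed 101→25 °C: -1358.2 kJ/min
Outlet flows (mol/min): A 23.421, B 87.579
Sensible, products 25→117 °C: 1781.1 kJ/min
Q = ΔH = -715.62 kJ/min = -11.927 kW
Heat removed = 11.927 kW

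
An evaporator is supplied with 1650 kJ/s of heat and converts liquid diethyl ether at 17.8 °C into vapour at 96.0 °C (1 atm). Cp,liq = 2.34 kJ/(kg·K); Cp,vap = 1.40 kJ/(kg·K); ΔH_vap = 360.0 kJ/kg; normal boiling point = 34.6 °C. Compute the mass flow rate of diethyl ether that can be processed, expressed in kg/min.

ṁ = 204 kg/min

Δh = 2.34×(34.6−17.8) + 360.0 + 1.40×(96.0−34.6) = 485.27 kJ/kg
Q = 1650 kJ/s = 1650 kJ/s = 99000 kJ/min
ṁ = Q/Δh = 99000 / 485.27 = 204.01 kg/min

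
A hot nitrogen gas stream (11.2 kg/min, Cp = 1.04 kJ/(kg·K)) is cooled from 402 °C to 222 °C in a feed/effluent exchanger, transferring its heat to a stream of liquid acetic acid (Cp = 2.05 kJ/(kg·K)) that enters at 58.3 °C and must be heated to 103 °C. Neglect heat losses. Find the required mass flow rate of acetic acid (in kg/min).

ṁ_c = 22.9 kg/min

Heat released by hot stream: Q = 11.2 × 1.04 × (402 − 222) = 2096.6 kJ/min
Energy balance on cold side (adiabatic exchanger): Q = ṁ_c·Cp_c·(T_c,out − T_c,in)
ṁ_c = 2096.6 / [2.05 × (103 − 58.3)] = 22.88 kg/min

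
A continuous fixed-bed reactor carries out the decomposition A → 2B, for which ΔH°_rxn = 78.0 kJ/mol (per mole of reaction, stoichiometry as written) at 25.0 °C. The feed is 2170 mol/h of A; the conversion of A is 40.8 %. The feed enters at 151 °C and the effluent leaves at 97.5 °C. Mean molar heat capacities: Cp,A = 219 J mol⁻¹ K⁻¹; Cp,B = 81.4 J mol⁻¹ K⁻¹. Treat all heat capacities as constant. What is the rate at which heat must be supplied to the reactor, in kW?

Extent of reaction ξ = 0.408 × 2170 = 885.36 mol/h
Reaction term: ξ·ΔH°_rxn = 885.36 × 78.0 = 69058 kJ/h
Sensible, feed 151→25 °C: -59879 kJ/h
Outlet flows (mol/h): A 1284.6, B 1770.7
Sensible, products 25→97.5 °C: 30847 kJ/h
Q = ΔH = 40026 kJ/h = 11.118 kW
Heat supplied = 11.118 kW

Q_in = 11.1 kW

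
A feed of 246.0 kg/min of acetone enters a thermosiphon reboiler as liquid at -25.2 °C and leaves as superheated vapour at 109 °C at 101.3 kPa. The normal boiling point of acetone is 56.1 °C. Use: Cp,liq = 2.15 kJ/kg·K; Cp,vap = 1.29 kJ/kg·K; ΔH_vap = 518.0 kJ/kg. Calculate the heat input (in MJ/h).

Q = 11200 MJ/h

liquid -25.2→56.1 °C: 174.79 kJ/kg
vaporisation at 56.1 °C: 518 kJ/kg
vapour 56.1→109 °C: 68.241 kJ/kg
Δh = 174.79 + 518 + 68.241 = 761.04 kJ/kg
Q = ṁ·Δh = 246.0 kg/min × 761.04 kJ/kg = 187210 kJ/min
|Q| = 3120.2 kW = 11233 MJ/h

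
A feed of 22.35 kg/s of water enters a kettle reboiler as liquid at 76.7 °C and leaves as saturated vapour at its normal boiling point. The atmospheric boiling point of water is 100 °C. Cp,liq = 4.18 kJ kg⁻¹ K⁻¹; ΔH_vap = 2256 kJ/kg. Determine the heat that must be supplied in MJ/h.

Q = 189000 MJ/h

liquid 76.7→100 °C: 97.394 kJ/kg
vaporisation at 100 °C: 2256 kJ/kg
Δh = 97.394 + 2256 = 2353.4 kJ/kg
Q = ṁ·Δh = 22.35 kg/s × 2353.4 kJ/kg = 52598 kJ/s
|Q| = 52598 kW = 189350 MJ/h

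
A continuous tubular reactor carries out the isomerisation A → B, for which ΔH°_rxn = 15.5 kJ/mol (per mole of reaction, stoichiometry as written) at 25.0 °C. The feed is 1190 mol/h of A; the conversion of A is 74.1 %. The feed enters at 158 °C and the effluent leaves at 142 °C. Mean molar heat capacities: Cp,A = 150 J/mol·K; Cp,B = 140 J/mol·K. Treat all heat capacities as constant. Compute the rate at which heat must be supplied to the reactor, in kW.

Q_in = 2.72 kW

Extent of reaction ξ = 0.741 × 1190 = 881.79 mol/h
Reaction term: ξ·ΔH°_rxn = 881.79 × 15.5 = 13668 kJ/h
Sensible, feed 158→25 °C: -23740 kJ/h
Outlet flows (mol/h): A 308.21, B 881.79
Sensible, products 25→142 °C: 19853 kJ/h
Q = ΔH = 9780.1 kJ/h = 2.7167 kW
Heat supplied = 2.7167 kW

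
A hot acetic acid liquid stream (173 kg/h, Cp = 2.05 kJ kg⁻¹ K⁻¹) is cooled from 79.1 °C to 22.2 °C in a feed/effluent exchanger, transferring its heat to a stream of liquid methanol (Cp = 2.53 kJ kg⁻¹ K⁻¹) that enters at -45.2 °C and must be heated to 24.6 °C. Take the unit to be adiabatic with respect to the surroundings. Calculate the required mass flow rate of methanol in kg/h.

Heat released by hot stream: Q = 173 × 2.05 × (79.1 − 22.2) = 20180 kJ/h
Energy balance on cold side (adiabatic exchanger): Q = ṁ_c·Cp_c·(T_c,out − T_c,in)
ṁ_c = 20180 / [2.53 × (24.6 − -45.2)] = 114.27 kg/h

ṁ_c = 114 kg/h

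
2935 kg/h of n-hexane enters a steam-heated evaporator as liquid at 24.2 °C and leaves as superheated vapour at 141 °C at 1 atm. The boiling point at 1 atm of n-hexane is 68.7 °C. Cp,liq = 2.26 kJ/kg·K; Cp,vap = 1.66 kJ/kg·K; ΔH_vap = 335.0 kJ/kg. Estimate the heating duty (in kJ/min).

liquid 24.2→68.7 °C: 100.57 kJ/kg
vaporisation at 68.7 °C: 335 kJ/kg
vapour 68.7→141 °C: 120.02 kJ/kg
Δh = 100.57 + 335 + 120.02 = 555.59 kJ/kg
Q = ṁ·Δh = 2935 kg/h × 555.59 kJ/kg = 1.6307e+06 kJ/h
|Q| = 452.96 kW = 27178 kJ/min

Q = 27200 kJ/min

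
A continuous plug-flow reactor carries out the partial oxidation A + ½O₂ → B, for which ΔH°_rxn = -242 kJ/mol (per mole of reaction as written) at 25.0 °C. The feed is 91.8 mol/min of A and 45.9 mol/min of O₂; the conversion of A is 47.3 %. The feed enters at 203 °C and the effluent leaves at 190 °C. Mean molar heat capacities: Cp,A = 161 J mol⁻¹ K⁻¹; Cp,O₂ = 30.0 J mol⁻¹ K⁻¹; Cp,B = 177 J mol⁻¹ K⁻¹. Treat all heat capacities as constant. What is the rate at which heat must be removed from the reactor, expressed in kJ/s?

Q_out = 179 kJ/s

Extent of reaction ξ = 0.473 × 91.8 = 43.421 mol/min
Reaction term: ξ·ΔH°_rxn = 43.421 × -242 = -10508 kJ/min
Sensible, feed 203→25 °C: -2875.9 kJ/min
Outlet flows (mol/min): A 48.379, O₂ 24.189, B 43.421
Sensible, products 25→190 °C: 2673 kJ/min
Q = ΔH = -10711 kJ/min = -178.51 kW
Heat removed = 178.51 kJ/s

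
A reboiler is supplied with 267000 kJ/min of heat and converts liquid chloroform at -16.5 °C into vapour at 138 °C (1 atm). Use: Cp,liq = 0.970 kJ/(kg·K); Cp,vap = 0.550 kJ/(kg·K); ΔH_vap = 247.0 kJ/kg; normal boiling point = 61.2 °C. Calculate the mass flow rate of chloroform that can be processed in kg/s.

ṁ = 12.2 kg/s

Δh = 0.970×(61.2−-16.5) + 247.0 + 0.550×(138−61.2) = 364.61 kJ/kg
Q = 267000 kJ/min = 4450 kJ/s = 4450 kJ/s
ṁ = Q/Δh = 4450 / 364.61 = 12.205 kg/s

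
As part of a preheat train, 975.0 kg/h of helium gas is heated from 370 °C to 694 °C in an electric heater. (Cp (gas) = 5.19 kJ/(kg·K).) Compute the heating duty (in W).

Q = 455000 W

Q = ṁ·Cp·ΔT = 975.0 × 5.19 × (694 − 370) = 1.6395e+06 kJ/h
Converting: 1.6395e+06 / 3600 s = 455.42 kW
Heating duty = 455420 W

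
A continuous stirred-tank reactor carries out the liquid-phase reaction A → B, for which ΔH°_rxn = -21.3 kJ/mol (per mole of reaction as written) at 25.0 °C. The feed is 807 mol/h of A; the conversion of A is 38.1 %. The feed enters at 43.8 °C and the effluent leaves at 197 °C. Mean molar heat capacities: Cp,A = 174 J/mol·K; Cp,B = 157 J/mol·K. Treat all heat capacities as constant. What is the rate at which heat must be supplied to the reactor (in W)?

Extent of reaction ξ = 0.381 × 807 = 307.47 mol/h
Reaction term: ξ·ΔH°_rxn = 307.47 × -21.3 = -6549 kJ/h
Sensible, feed 43.8→25 °C: -2639.9 kJ/h
Outlet flows (mol/h): A 499.53, B 307.47
Sensible, products 25→197 °C: 23253 kJ/h
Q = ΔH = 14064 kJ/h = 3.9067 kW
Heat supplied = 3906.7 W

Q_in = 3910 W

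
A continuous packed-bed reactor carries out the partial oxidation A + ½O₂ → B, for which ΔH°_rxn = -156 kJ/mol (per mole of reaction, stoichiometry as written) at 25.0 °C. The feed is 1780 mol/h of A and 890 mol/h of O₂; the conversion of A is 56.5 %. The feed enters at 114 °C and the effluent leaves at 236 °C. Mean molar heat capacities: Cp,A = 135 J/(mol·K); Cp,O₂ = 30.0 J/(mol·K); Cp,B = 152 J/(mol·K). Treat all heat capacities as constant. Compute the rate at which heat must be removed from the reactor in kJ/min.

Extent of reaction ξ = 0.565 × 1780 = 1005.7 mol/h
Reaction term: ξ·ΔH°_rxn = 1005.7 × -156 = -156890 kJ/h
Sensible, feed 114→25 °C: -23763 kJ/h
Outlet flows (mol/h): A 774.3, O₂ 387.15, B 1005.7
Sensible, products 25→236 °C: 56761 kJ/h
Q = ΔH = -123890 kJ/h = -34.414 kW
Heat removed = 2064.8 kJ/min

Q_out = 2060 kJ/min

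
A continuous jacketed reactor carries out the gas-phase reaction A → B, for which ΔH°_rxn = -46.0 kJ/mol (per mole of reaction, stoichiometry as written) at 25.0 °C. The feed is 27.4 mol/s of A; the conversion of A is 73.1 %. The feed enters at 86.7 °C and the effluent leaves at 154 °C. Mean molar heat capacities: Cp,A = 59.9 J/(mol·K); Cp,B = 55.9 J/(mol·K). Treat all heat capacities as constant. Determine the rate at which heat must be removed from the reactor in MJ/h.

Q_out = 2960 MJ/h

Extent of reaction ξ = 0.731 × 27.4 = 20.029 mol/s
Reaction term: ξ·ΔH°_rxn = 20.029 × -46.0 = -921.35 kJ/s
Sensible, feed 86.7→25 °C: -101.27 kJ/s
Outlet flows (mol/s): A 7.3706, B 20.029
Sensible, products 25→154 °C: 201.39 kJ/s
Q = ΔH = -821.23 kJ/s = -821.23 kW
Heat removed = 2956.4 MJ/h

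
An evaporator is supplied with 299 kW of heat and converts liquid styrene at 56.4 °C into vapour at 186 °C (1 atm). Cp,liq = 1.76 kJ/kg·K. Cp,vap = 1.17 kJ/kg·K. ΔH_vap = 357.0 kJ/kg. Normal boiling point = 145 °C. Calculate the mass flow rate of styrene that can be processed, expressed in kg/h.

Δh = 1.76×(145−56.4) + 357.0 + 1.17×(186−145) = 560.91 kJ/kg
Q = 299 kW = 299 kJ/s = 1.0764e+06 kJ/h
ṁ = Q/Δh = 1.0764e+06 / 560.91 = 1919 kg/h

ṁ = 1920 kg/h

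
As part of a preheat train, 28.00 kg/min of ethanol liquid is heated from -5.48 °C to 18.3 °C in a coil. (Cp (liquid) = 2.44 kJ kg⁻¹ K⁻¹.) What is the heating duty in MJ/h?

Q = ṁ·Cp·ΔT = 28.00 × 2.44 × (18.3 − -5.48) = 1624.6 kJ/min
Converting: 1624.6 / 60 s = 27.077 kW
Heating duty = 97.479 MJ/h

Q = 97.5 MJ/h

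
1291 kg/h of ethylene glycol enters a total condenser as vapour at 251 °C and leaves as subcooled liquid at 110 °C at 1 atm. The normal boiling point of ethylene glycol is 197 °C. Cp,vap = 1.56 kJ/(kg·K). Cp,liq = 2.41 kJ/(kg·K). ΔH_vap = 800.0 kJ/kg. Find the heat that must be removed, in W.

vapour 251→197 °C: -84.24 kJ/kg
condensation at 197 °C: -800 kJ/kg
liquid 197→110 °C: -209.67 kJ/kg
Δh = -84.24 + -800 + -209.67 = -1093.9 kJ/kg
Q = ṁ·Δh = 1291 kg/h × -1093.9 kJ/kg = -1.4122e+06 kJ/h
|Q| = 392.29 kW = 392290 W

Q_c = 392000 W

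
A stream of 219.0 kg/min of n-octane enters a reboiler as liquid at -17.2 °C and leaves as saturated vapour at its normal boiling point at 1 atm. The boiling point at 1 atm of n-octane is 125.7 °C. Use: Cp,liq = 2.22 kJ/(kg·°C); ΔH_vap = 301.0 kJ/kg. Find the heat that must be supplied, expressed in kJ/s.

Q = 2260 kJ/s

liquid -17.2→125.7 °C: 317.24 kJ/kg
vaporisation at 125.7 °C: 301 kJ/kg
Δh = 317.24 + 301 = 618.24 kJ/kg
Q = ṁ·Δh = 219.0 kg/min × 618.24 kJ/kg = 135390 kJ/min
|Q| = 2256.6 kW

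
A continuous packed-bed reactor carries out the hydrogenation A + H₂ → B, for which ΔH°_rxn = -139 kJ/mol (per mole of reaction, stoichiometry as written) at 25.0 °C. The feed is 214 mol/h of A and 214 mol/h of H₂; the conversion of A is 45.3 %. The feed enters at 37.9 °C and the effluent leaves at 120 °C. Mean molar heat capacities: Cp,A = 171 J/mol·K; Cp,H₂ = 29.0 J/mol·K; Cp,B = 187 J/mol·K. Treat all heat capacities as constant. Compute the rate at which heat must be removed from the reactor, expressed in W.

Q_out = 2800 W

Extent of reaction ξ = 0.453 × 214 = 96.942 mol/h
Reaction term: ξ·ΔH°_rxn = 96.942 × -139 = -13475 kJ/h
Sensible, feed 37.9→25 °C: -552.12 kJ/h
Outlet flows (mol/h): A 117.06, H₂ 117.06, B 96.942
Sensible, products 25→120 °C: 3946.3 kJ/h
Q = ΔH = -10081 kJ/h = -2.8002 kW
Heat removed = 2800.2 W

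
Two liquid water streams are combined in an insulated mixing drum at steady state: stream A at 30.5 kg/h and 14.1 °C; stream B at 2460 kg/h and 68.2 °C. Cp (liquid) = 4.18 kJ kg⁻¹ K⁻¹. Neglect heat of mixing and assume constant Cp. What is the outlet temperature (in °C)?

T_out = 67.5 °C

Energy balance with Q = 0: Σ ṁᵢCp,ᵢ(T_out − Tᵢ) = 0
T_out = Σ ṁᵢCp,ᵢTᵢ / Σ ṁᵢCp,ᵢ
      = 703080 / 10410 = 67.537 °C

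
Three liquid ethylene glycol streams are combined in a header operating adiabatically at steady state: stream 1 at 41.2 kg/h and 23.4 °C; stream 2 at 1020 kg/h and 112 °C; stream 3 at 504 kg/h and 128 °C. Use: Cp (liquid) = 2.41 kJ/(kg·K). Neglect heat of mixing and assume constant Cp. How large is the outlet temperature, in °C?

Adiabatic, steady state ⇒ Σ ṁᵢCp,ᵢ(T_out − Tᵢ) = 0
Σ ṁᵢCp,ᵢTᵢ = 41.2×2.41×23.4 + 1020×2.41×112 + 504×2.41×128 = 433120
Σ ṁᵢCp,ᵢ = 41.2×2.41 + 1020×2.41 + 504×2.41 = 3772.1
T_out = 433120 / 3772.1 = 114.82 °C

T_out = 115 °C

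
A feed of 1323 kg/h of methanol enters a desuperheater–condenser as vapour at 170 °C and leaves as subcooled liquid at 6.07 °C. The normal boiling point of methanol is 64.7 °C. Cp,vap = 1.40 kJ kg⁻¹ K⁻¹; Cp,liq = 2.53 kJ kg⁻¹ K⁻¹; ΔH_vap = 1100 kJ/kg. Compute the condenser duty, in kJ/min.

Q_c = 30800 kJ/min

vapour 170→64.7 °C: -147.42 kJ/kg
condensation at 64.7 °C: -1100 kJ/kg
liquid 64.7→6.07 °C: -148.33 kJ/kg
Δh = -147.42 + -1100 + -148.33 = -1395.8 kJ/kg
Q = ṁ·Δh = 1323 kg/h × -1395.8 kJ/kg = -1.8466e+06 kJ/h
|Q| = 512.94 kW = 30776 kJ/min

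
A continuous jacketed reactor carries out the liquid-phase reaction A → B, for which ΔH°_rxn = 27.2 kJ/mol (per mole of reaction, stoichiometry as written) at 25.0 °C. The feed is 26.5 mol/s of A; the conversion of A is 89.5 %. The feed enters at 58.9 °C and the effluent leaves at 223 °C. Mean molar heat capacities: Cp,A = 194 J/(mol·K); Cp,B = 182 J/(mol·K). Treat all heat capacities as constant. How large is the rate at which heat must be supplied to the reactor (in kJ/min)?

Extent of reaction ξ = 0.895 × 26.5 = 23.718 mol/s
Reaction term: ξ·ΔH°_rxn = 23.718 × 27.2 = 645.12 kJ/s
Sensible, feed 58.9→25 °C: -174.28 kJ/s
Outlet flows (mol/s): A 2.7825, B 23.718
Sensible, products 25→223 °C: 961.57 kJ/s
Q = ΔH = 1432.4 kJ/s = 1432.4 kW
Heat supplied = 85944 kJ/min

Q_in = 85900 kJ/min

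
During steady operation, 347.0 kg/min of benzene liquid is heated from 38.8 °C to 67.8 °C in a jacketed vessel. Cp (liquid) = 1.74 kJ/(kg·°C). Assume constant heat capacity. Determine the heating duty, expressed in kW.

Q = 292 kW

Q = ṁ·Cp·ΔT = 347.0 × 1.74 × (67.8 − 38.8) = 17510 kJ/min
Converting: 17510 / 60 s = 291.83 kW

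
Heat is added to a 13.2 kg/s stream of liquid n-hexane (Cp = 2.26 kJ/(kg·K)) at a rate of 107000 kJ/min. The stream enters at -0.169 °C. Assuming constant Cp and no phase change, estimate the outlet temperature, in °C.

T_out = 59.6 °C

Q = 107000 kJ/min = 1783.3 kJ/s
ΔT = Q/(ṁ·Cp) = 1783.3/(13.2×2.26) = 59.779 K
T_out = -0.169 + 59.779 = 59.61 °C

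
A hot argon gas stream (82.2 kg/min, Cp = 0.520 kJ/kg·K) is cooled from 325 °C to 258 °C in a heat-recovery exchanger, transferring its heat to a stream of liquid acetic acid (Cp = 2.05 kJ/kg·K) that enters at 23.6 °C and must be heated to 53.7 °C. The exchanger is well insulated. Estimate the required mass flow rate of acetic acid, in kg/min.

Heat released by hot stream: Q = 82.2 × 0.520 × (325 − 258) = 2863.8 kJ/min
Energy balance on cold side (adiabatic exchanger): Q = ṁ_c·Cp_c·(T_c,out − T_c,in)
ṁ_c = 2863.8 / [2.05 × (53.7 − 23.6)] = 46.412 kg/min

ṁ_c = 46.4 kg/min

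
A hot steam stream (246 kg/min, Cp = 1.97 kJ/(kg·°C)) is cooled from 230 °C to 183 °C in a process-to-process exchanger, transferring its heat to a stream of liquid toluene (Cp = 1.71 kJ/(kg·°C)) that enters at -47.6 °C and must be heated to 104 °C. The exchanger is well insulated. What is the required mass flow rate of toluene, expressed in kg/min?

ṁ_c = 87.9 kg/min

Heat released by hot stream: Q = 246 × 1.97 × (230 − 183) = 22777 kJ/min
Energy balance on cold side (adiabatic exchanger): Q = ṁ_c·Cp_c·(T_c,out − T_c,in)
ṁ_c = 22777 / [1.71 × (104 − -47.6)] = 87.863 kg/min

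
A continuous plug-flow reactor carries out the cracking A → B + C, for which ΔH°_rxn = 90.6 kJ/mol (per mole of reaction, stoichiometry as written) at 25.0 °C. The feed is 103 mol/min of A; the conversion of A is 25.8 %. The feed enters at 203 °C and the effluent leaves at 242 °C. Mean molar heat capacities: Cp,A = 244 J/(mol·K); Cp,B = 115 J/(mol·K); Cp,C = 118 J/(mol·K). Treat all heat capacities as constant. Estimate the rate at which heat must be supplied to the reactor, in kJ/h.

Extent of reaction ξ = 0.258 × 103 = 26.574 mol/min
Reaction term: ξ·ΔH°_rxn = 26.574 × 90.6 = 2407.6 kJ/min
Sensible, feed 203→25 °C: -4473.5 kJ/min
Outlet flows (mol/min): A 76.426, B 26.574, C 26.574
Sensible, products 25→242 °C: 5390.2 kJ/min
Q = ΔH = 3324.3 kJ/min = 55.405 kW
Heat supplied = 199460 kJ/h

Q_in = 199000 kJ/h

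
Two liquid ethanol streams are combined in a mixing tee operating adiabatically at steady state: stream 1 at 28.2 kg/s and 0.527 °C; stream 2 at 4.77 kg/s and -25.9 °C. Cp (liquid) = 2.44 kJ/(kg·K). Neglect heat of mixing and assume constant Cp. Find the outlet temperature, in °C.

No heat crosses the boundary, so H_out = H_in.
T_out = Σ ṁᵢCp,ᵢTᵢ / Σ ṁᵢCp,ᵢ
      = -265.18 / 80.447 = -3.2964 °C

T_out = -3.30 °C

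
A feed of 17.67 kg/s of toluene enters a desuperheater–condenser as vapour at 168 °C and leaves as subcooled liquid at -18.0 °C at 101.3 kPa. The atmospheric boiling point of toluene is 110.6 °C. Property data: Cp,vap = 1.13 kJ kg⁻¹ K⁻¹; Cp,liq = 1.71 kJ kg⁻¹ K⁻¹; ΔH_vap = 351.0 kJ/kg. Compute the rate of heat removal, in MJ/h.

vapour 168→110.6 °C: -64.862 kJ/kg
condensation at 110.6 °C: -351 kJ/kg
liquid 110.6→-18.0 °C: -219.91 kJ/kg
Δh = -64.862 + -351 + -219.91 = -635.77 kJ/kg
Q = ṁ·Δh = 17.67 kg/s × -635.77 kJ/kg = -11234 kJ/s
|Q| = 11234 kW = 40442 MJ/h

Q_c = 40400 MJ/h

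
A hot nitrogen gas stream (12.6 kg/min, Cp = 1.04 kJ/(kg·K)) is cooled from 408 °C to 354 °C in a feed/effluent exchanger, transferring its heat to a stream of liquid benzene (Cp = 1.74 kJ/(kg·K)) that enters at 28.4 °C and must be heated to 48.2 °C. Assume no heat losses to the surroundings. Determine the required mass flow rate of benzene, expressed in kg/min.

Heat released by hot stream: Q = 12.6 × 1.04 × (408 − 354) = 707.62 kJ/min
Energy balance on cold side (adiabatic exchanger): Q = ṁ_c·Cp_c·(T_c,out − T_c,in)
ṁ_c = 707.62 / [1.74 × (48.2 − 28.4)] = 20.539 kg/min

ṁ_c = 20.5 kg/min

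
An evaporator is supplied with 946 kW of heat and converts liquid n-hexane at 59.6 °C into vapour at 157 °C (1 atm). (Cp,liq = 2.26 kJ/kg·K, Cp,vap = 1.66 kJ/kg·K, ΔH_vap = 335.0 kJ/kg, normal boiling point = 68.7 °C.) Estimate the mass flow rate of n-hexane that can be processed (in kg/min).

Δh = 2.26×(68.7−59.6) + 335.0 + 1.66×(157−68.7) = 502.14 kJ/kg
Q = 946 kW = 946 kJ/s = 56760 kJ/min
ṁ = Q/Δh = 56760 / 502.14 = 113.04 kg/min

ṁ = 113 kg/min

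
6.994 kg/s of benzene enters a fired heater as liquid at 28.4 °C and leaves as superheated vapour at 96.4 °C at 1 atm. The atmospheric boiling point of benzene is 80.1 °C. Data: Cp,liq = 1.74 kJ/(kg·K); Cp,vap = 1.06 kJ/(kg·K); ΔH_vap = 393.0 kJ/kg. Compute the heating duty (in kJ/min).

liquid 28.4→80.1 °C: 89.958 kJ/kg
vaporisation at 80.1 °C: 393 kJ/kg
vapour 80.1→96.4 °C: 17.278 kJ/kg
Δh = 89.958 + 393 + 17.278 = 500.24 kJ/kg
Q = ṁ·Δh = 6.994 kg/s × 500.24 kJ/kg = 3498.7 kJ/s
|Q| = 3498.7 kW = 209920 kJ/min

Q = 210000 kJ/min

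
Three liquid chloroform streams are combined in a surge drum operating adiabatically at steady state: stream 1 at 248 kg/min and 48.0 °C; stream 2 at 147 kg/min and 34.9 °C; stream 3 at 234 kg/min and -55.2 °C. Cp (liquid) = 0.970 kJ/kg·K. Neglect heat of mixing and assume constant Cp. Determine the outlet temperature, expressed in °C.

Adiabatic, steady state ⇒ Σ ṁᵢCp,ᵢ(T_out − Tᵢ) = 0
T_out = Σ ṁᵢCp,ᵢTᵢ / Σ ṁᵢCp,ᵢ
      = 3994 / 610.13 = 6.5461 °C

T_out = 6.55 °C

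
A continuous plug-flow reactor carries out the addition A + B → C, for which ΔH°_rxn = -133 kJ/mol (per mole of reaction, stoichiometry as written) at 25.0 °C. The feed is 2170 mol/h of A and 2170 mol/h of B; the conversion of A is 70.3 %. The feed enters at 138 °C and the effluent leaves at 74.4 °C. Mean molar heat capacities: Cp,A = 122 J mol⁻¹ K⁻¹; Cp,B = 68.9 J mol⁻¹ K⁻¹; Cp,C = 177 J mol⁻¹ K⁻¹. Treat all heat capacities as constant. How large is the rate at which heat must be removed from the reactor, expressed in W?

Q_out = 64000 W

Extent of reaction ξ = 0.703 × 2170 = 1525.5 mol/h
Reaction term: ξ·ΔH°_rxn = 1525.5 × -133 = -202890 kJ/h
Sensible, feed 138→25 °C: -46811 kJ/h
Outlet flows (mol/h): A 644.49, B 644.49, C 1525.5
Sensible, products 25→74.4 °C: 19417 kJ/h
Q = ΔH = -230290 kJ/h = -63.969 kW
Heat removed = 63969 W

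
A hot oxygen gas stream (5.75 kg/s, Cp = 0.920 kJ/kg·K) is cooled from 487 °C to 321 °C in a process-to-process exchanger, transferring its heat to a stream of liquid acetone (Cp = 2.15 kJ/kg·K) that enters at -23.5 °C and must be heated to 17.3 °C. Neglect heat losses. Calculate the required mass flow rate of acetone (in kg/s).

Heat released by hot stream: Q = 5.75 × 0.920 × (487 − 321) = 878.14 kJ/s
Energy balance on cold side (adiabatic exchanger): Q = ṁ_c·Cp_c·(T_c,out − T_c,in)
ṁ_c = 878.14 / [2.15 × (17.3 − -23.5)] = 10.011 kg/s

ṁ_c = 10.0 kg/s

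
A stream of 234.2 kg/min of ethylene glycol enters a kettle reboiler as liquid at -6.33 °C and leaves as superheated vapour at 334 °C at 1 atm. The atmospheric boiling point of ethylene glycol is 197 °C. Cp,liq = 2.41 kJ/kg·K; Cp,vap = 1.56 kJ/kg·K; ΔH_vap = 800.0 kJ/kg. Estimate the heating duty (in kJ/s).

Q = 5870 kJ/s

liquid -6.33→197 °C: 490.03 kJ/kg
vaporisation at 197 °C: 800 kJ/kg
vapour 197→334 °C: 213.72 kJ/kg
Δh = 490.03 + 800 + 213.72 = 1503.7 kJ/kg
Q = ṁ·Δh = 234.2 kg/min × 1503.7 kJ/kg = 352180 kJ/min
|Q| = 5869.6 kW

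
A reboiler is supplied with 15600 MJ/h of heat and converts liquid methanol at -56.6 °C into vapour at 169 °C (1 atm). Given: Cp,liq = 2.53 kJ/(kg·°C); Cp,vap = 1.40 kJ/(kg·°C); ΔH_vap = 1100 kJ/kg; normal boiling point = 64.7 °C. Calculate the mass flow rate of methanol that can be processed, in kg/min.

Δh = 2.53×(64.7−-56.6) + 1100 + 1.40×(169−64.7) = 1552.9 kJ/kg
Q = 15600 MJ/h = 4333.3 kJ/s = 260000 kJ/min
ṁ = Q/Δh = 260000 / 1552.9 = 167.43 kg/min

ṁ = 167 kg/min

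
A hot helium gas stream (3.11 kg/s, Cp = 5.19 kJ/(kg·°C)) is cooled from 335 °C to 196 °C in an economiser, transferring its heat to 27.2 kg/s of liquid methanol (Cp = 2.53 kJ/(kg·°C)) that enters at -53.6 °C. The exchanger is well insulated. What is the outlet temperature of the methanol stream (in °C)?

Heat released by hot stream: Q = 3.11 × 5.19 × (335 − 196) = 2243.6 kJ/s
Energy balance on cold side (adiabatic exchanger): Q = ṁ_c·Cp_c·(T_c,out − T_c,in)
T_c,out = -53.6 + 2243.6/(27.2 × 2.53) = -20.997 °C

T_c,out = -21.0 °C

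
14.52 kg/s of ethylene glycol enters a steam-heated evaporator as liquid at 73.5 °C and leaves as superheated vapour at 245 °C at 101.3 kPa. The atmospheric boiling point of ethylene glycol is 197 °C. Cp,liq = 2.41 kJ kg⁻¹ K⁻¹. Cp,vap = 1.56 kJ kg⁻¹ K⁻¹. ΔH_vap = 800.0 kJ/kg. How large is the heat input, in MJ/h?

Q = 61300 MJ/h

liquid 73.5→197 °C: 297.63 kJ/kg
vaporisation at 197 °C: 800 kJ/kg
vapour 197→245 °C: 74.88 kJ/kg
Δh = 297.63 + 800 + 74.88 = 1172.5 kJ/kg
Q = ṁ·Δh = 14.52 kg/s × 1172.5 kJ/kg = 17025 kJ/s
|Q| = 17025 kW = 61290 MJ/h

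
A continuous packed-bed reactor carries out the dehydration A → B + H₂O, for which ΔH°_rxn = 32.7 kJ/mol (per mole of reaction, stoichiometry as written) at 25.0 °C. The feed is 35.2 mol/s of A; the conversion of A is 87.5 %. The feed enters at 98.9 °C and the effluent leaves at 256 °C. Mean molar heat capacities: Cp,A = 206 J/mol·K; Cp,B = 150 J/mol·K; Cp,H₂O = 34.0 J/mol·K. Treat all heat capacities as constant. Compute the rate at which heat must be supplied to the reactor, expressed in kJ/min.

Q_in = 119000 kJ/min

Extent of reaction ξ = 0.875 × 35.2 = 30.8 mol/s
Reaction term: ξ·ΔH°_rxn = 30.8 × 32.7 = 1007.2 kJ/s
Sensible, feed 98.9→25 °C: -535.86 kJ/s
Outlet flows (mol/s): A 4.4, B 30.8, H₂O 30.8
Sensible, products 25→256 °C: 1518.5 kJ/s
Q = ΔH = 1989.8 kJ/s = 1989.8 kW
Heat supplied = 119390 kJ/min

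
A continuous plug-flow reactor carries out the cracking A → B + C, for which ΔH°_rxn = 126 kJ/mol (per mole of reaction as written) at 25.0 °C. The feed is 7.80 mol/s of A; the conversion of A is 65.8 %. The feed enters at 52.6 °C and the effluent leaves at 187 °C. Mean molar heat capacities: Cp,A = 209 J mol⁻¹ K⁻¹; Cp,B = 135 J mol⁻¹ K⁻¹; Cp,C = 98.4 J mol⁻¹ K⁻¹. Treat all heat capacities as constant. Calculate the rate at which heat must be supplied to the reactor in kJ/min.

Extent of reaction ξ = 0.658 × 7.80 = 5.1324 mol/s
Reaction term: ξ·ΔH°_rxn = 5.1324 × 126 = 646.68 kJ/s
Sensible, feed 52.6→25 °C: -44.994 kJ/s
Outlet flows (mol/s): A 2.6676, B 5.1324, C 5.1324
Sensible, products 25→187 °C: 284.38 kJ/s
Q = ΔH = 886.07 kJ/s = 886.07 kW
Heat supplied = 53164 kJ/min

Q_in = 53200 kJ/min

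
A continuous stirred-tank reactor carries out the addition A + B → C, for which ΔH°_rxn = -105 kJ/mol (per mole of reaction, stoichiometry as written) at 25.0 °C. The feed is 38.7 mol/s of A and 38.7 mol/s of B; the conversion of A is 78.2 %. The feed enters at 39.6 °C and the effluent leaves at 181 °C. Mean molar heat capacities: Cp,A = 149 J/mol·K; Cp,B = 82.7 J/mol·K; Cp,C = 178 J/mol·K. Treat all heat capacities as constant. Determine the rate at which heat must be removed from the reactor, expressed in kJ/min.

Extent of reaction ξ = 0.782 × 38.7 = 30.263 mol/s
Reaction term: ξ·ΔH°_rxn = 30.263 × -105 = -3177.7 kJ/s
Sensible, feed 39.6→25 °C: -130.92 kJ/s
Outlet flows (mol/s): A 8.4366, B 8.4366, C 30.263
Sensible, products 25→181 °C: 1145.3 kJ/s
Q = ΔH = -2163.3 kJ/s = -2163.3 kW
Heat removed = 129800 kJ/min

Q_out = 130000 kJ/min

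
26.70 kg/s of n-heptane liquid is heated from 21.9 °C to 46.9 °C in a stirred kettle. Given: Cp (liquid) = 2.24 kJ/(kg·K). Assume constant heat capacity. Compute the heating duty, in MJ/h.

Q = ṁ·Cp·ΔT = 26.70 × 2.24 × (46.9 − 21.9) = 1495.2 kJ/s
Heating duty = 5382.7 MJ/h

Q = 5380 MJ/h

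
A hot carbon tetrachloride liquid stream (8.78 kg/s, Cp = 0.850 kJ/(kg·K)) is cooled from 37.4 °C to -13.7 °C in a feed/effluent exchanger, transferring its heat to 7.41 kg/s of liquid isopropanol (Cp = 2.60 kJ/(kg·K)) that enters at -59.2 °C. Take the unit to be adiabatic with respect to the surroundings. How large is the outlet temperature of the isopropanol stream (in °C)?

T_c,out = -39.4 °C

Heat released by hot stream: Q = 8.78 × 0.850 × (37.4 − -13.7) = 381.36 kJ/s
Energy balance on cold side (adiabatic exchanger): Q = ṁ_c·Cp_c·(T_c,out − T_c,in)
T_c,out = -59.2 + 381.36/(7.41 × 2.60) = -39.406 °C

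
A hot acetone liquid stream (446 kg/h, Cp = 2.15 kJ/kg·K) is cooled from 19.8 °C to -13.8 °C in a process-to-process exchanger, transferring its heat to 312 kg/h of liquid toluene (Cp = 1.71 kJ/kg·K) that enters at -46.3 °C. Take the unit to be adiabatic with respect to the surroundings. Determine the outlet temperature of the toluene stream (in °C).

T_c,out = 14.1 °C

Heat released by hot stream: Q = 446 × 2.15 × (19.8 − -13.8) = 32219 kJ/h
Energy balance on cold side (adiabatic exchanger): Q = ṁ_c·Cp_c·(T_c,out − T_c,in)
T_c,out = -46.3 + 32219/(312 × 1.71) = 14.09 °C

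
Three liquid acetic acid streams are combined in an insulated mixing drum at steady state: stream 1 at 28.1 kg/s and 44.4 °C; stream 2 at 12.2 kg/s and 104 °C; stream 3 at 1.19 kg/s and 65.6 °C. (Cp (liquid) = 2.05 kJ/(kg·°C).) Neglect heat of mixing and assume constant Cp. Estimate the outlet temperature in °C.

Adiabatic, steady state ⇒ Σ ṁᵢCp,ᵢ(T_out − Tᵢ) = 0
T_out = Σ ṁᵢCp,ᵢTᵢ / Σ ṁᵢCp,ᵢ
      = 5318.7 / 85.054 = 62.533 °C

T_out = 62.5 °C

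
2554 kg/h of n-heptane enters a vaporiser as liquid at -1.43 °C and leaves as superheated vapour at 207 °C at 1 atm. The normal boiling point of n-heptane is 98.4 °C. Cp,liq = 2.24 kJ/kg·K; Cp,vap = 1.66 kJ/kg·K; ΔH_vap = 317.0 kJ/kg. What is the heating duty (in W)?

liquid -1.43→98.4 °C: 223.62 kJ/kg
vaporisation at 98.4 °C: 317 kJ/kg
vapour 98.4→207 °C: 180.28 kJ/kg
Δh = 223.62 + 317 + 180.28 = 720.9 kJ/kg
Q = ṁ·Δh = 2554 kg/h × 720.9 kJ/kg = 1.8412e+06 kJ/h
|Q| = 511.44 kW = 511440 W

Q = 511000 W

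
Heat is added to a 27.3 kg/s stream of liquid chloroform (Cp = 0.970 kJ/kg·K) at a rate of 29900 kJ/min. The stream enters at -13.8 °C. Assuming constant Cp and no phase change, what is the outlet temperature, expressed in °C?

Q = 29900 kJ/min = 498.33 kJ/s
ΔT = Q/(ṁ·Cp) = 498.33/(27.3×0.970) = 18.819 K
T_out = -13.8 + 18.819 = 5.0185 °C

T_out = 5.02 °C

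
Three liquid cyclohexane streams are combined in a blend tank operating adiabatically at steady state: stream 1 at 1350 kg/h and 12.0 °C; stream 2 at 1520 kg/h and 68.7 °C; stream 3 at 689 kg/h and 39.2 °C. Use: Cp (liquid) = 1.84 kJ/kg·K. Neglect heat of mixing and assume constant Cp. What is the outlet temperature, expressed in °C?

No heat crosses the boundary, so H_out = H_in.
Σ ṁᵢCp,ᵢTᵢ = 1350×1.84×12.0 + 1520×1.84×68.7 + 689×1.84×39.2 = 271640
Σ ṁᵢCp,ᵢ = 1350×1.84 + 1520×1.84 + 689×1.84 = 6548.6
T_out = 271640 / 6548.6 = 41.482 °C

T_out = 41.5 °C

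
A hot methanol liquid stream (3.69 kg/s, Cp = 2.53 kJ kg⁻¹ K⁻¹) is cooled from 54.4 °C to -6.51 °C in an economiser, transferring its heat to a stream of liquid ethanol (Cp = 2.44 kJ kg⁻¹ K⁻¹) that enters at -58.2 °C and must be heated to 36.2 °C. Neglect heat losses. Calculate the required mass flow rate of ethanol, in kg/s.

ṁ_c = 2.47 kg/s

Heat released by hot stream: Q = 3.69 × 2.53 × (54.4 − -6.51) = 568.64 kJ/s
Energy balance on cold side (adiabatic exchanger): Q = ṁ_c·Cp_c·(T_c,out − T_c,in)
ṁ_c = 568.64 / [2.44 × (36.2 − -58.2)] = 2.4687 kg/s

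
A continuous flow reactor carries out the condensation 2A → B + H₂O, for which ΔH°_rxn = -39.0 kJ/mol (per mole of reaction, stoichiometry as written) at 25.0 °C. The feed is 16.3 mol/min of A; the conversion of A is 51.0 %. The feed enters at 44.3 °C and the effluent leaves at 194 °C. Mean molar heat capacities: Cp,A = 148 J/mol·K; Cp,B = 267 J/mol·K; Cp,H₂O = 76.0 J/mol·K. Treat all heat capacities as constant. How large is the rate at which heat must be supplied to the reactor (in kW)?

Q_in = 3.87 kW

Extent of reaction ξ = 0.510 × 16.3 / 2 = 4.1565 mol/min
Reaction term: ξ·ΔH°_rxn = 4.1565 × -39.0 = -162.1 kJ/min
Sensible, feed 44.3→25 °C: -46.559 kJ/min
Outlet flows (mol/min): A 7.987, B 4.1565, H₂O 4.1565
Sensible, products 25→194 °C: 440.71 kJ/min
Q = ΔH = 232.05 kJ/min = 3.8675 kW
Heat supplied = 3.8675 kW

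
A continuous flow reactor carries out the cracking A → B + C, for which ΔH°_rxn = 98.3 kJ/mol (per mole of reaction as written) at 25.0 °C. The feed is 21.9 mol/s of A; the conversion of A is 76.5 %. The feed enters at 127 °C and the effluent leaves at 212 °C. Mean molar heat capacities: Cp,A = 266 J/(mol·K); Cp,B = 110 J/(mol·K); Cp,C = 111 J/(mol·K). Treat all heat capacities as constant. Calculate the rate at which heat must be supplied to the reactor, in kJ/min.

Extent of reaction ξ = 0.765 × 21.9 = 16.753 mol/s
Reaction term: ξ·ΔH°_rxn = 16.753 × 98.3 = 1646.9 kJ/s
Sensible, feed 127→25 °C: -594.19 kJ/s
Outlet flows (mol/s): A 5.1465, B 16.753, C 16.753
Sensible, products 25→212 °C: 948.37 kJ/s
Q = ΔH = 2001 kJ/s = 2001 kW
Heat supplied = 120060 kJ/min

Q_in = 120000 kJ/min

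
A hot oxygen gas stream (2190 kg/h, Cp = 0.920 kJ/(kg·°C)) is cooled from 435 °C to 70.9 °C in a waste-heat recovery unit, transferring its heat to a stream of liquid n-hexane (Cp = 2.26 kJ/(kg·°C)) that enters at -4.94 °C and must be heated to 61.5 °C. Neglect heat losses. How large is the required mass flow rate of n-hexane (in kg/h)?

Heat released by hot stream: Q = 2190 × 0.920 × (435 − 70.9) = 733590 kJ/h
Energy balance on cold side (adiabatic exchanger): Q = ṁ_c·Cp_c·(T_c,out − T_c,in)
ṁ_c = 733590 / [2.26 × (61.5 − -4.94)] = 4885.6 kg/h

ṁ_c = 4890 kg/h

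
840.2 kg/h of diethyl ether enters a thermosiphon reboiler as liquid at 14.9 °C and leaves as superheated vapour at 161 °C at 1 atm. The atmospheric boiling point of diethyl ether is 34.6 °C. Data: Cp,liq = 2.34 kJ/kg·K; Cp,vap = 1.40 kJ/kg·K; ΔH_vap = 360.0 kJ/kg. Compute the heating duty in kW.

Q = 136 kW

liquid 14.9→34.6 °C: 46.098 kJ/kg
vaporisation at 34.6 °C: 360 kJ/kg
vapour 34.6→161 °C: 176.96 kJ/kg
Δh = 46.098 + 360 + 176.96 = 583.06 kJ/kg
Q = ṁ·Δh = 840.2 kg/h × 583.06 kJ/kg = 489890 kJ/h
|Q| = 136.08 kW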